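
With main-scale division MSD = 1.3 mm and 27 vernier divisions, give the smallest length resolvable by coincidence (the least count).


LC = MSD / n_div
= 1.3 / 27
= 0.0481

0.0481


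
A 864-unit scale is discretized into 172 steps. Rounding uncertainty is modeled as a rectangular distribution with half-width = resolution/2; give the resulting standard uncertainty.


resolution = range / divisions
resolution = 864 / 172 = 5.0232558
u_res = resolution / (2*sqrt(3))
u_res = 5.0232558 / 3.4641016
u_res = 1.4501

1.4501


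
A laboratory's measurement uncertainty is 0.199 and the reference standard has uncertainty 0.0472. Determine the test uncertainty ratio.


TUR = u_lab / u_ref
= 0.199 / 0.0472
= 4.2161

4.2161


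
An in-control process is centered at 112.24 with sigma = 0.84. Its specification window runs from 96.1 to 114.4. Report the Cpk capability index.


Cpu = (USL - mean) / (3*sigma) = (114.4 - 112.24) / (3*0.84) = 0.8571
Cpl = (mean - LSL) / (3*sigma) = (112.24 - 96.1) / (3*0.84) = 6.4048
Cpk = min(Cpu, Cpl) = 0.8571

0.8571


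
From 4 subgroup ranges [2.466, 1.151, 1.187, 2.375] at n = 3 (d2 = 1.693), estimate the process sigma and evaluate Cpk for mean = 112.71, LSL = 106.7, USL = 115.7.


R_bar = (2.466 + 1.151 + 1.187 + 2.375) / 4 = 1.79475
sigma = R_bar / d2 = 1.79475 / 1.693 = 1.0601004
Cp = (USL - LSL)/(6*sigma) = (115.7 - 106.7)/(6*1.0601004) = 1.4150
Cpu = (115.7 - 112.71)/(3*1.0601004) = 0.9402
Cpl = (112.71 - 106.7)/(3*1.0601004) = 1.8898
Cpk = min(Cpu, Cpl) = 0.9402

0.9402


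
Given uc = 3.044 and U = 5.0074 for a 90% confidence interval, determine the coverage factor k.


k = U / uc
k = 5.0074 / 3.044
k = 1.645

1.645


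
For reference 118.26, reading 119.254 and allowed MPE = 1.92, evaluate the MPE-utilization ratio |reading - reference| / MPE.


e = indication - reference = 119.254 - 118.26 = 0.9940
|e| = 0.9940
ratio = |e| / MPE = 0.9940 / 1.92
ratio = 0.5177

0.5177


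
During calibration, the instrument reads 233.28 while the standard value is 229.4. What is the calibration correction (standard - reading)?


Correction = standard - reading
= 229.4 - 233.28
= -3.8800

-3.8800


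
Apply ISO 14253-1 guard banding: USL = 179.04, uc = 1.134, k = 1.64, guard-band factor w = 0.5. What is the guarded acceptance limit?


U = k * uc = 1.64 * 1.134 = 1.85976
guard band g = w * U = 0.5 * 1.85976 = 0.92988
AL = USL - g = 179.04 - 0.92988
AL = 178.1101

178.1101


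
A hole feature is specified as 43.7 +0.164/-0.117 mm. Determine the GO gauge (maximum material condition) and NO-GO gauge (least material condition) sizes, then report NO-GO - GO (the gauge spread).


GO = nominal - lower_tol (smallest hole = maximum material condition)
GO = 43.7 - 0.117 = 43.583
NO-GO = nominal + upper_tol (largest hole = least material condition)
NO-GO = 43.7 + 0.164 = 43.864
spread = NO-GO - GO = 43.864 - 43.583 = 0.2810

0.2810


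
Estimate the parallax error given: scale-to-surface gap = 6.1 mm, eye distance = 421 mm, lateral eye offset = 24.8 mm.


error = h * offset / d
= 6.1 * 24.8 / 421
= 0.3593

0.3593


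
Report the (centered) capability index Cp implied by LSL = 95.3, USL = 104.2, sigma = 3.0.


Cp = (USL - LSL) / (6 * sigma)
= (104.2 - 95.3) / (6 * 3.0)
= 8.9000 / 18.0000
= 0.4944

0.4944


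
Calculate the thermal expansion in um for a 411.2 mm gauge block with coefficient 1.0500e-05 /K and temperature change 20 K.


dL = L * alpha * dT
= 411.2 * 1.0500e-05 * 20
= 0.0863520 mm
dL_um = 0.0863520 * 1000 = 86.3520 um

86.3520


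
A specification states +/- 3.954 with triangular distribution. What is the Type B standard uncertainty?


u_B = half_width / sqrt(6)
u_B = 3.954 / 2.4494897
u_B = 1.6142

1.6142


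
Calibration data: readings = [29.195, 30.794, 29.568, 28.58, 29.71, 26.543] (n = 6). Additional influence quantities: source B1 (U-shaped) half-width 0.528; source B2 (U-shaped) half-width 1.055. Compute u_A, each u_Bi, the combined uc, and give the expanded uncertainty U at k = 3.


mean = (29.195 + 30.794 + 29.568 + 28.58 + 29.71 + 26.543) / 6 = 29.065
s = sqrt(sum((x - mean)^2)/(n-1)) = 1.4332539
u_A = s / sqrt(n) = 1.4332539 / sqrt(6) = 0.58512345
u_B1 = 0.528 / sqrt(2) = 0.37335238
u_B2 = 1.055 / sqrt(2) = 0.74599765
uc = sqrt(0.58512345^2 + 0.37335238^2 + 0.74599765^2) = 1.0189573
U = k * uc = 3 * 1.0189573
U = 3.0569

3.0569


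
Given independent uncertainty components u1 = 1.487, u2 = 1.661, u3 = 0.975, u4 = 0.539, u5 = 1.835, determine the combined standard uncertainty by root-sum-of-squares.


uc = sqrt(1.487^2 + 1.661^2 + 0.975^2 + 0.539^2 + 1.835^2)
uc = sqrt(9.578461)
uc = 3.0949

3.0949


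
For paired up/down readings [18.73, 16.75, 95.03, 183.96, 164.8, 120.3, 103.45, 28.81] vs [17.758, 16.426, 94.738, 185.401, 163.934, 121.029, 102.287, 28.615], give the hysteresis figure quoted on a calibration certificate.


|18.73 - 17.758| = 0.9720
|16.75 - 16.426| = 0.3240
|95.03 - 94.738| = 0.2920
|183.96 - 185.401| = 1.4410
|164.8 - 163.934| = 0.8660
|120.3 - 121.029| = 0.7290
|103.45 - 102.287| = 1.1630
|28.81 - 28.615| = 0.1950
hysteresis = max(diffs) = 1.4410

1.4410


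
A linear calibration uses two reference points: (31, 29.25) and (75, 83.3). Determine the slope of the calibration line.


slope = (y2 - y1) / (x2 - x1)
= (83.3 - 29.25) / (75 - 31)
= 54.0500 / 44
= 1.2284

1.2284


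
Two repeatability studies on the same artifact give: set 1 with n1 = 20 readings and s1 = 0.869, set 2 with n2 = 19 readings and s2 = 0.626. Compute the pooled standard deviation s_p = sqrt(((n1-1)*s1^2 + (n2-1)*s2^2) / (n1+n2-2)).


s_p = sqrt(((n1-1)*s1^2 + (n2-1)*s2^2) / (n1+n2-2))
numerator = (20-1)*0.869^2 + (19-1)*0.626^2 = 14.348059 + 7.053768 = 21.401827
denominator = 20 + 19 - 2 = 37
s_p^2 = 21.401827 / 37 = 0.57842776
s_p = sqrt(0.57842776) = 0.7605

0.7605


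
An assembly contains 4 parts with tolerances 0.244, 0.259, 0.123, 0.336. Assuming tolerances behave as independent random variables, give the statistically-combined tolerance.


RSS = sqrt(0.244^2 + 0.259^2 + 0.123^2 + 0.336^2)
= sqrt(0.254642)
= 0.5046

0.5046


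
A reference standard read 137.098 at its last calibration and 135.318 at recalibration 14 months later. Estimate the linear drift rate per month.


rate = (v2 - v1) / months
= (135.318 - 137.098) / 14
= -1.7800 / 14
= -0.1271

-0.1271


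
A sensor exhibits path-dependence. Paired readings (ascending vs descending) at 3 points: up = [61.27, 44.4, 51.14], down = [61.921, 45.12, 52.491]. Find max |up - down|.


|61.27 - 61.921| = 0.6510
|44.4 - 45.12| = 0.7200
|51.14 - 52.491| = 1.3510
hysteresis = max(diffs) = 1.3510

1.3510


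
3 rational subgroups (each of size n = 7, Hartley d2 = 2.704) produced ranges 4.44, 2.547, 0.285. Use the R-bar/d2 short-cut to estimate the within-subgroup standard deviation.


R_bar = (4.44 + 2.547 + 0.285) / 3
R_bar = 7.272 / 3 = 2.424
sigma_hat = R_bar / d2 = 2.424 / 2.704 = 0.8964

0.8964


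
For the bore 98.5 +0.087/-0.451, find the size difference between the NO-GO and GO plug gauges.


GO = nominal - lower_tol (smallest hole = maximum material condition)
GO = 98.5 - 0.451 = 98.049
NO-GO = nominal + upper_tol (largest hole = least material condition)
NO-GO = 98.5 + 0.087 = 98.587
spread = NO-GO - GO = 98.587 - 98.049 = 0.5380

0.5380


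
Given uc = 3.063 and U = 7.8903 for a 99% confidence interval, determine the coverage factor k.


k = U / uc
k = 7.8903 / 3.063
k = 2.576

2.576


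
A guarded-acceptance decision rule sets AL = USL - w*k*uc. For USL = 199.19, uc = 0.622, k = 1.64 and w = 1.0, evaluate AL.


U = k * uc = 1.64 * 0.622 = 1.02008
guard band g = w * U = 1.0 * 1.02008 = 1.02008
AL = USL - g = 199.19 - 1.02008
AL = 198.1699

198.1699


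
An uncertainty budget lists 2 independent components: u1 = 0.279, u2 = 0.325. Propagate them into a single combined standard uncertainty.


uc = sqrt(0.279^2 + 0.325^2)
uc = sqrt(0.183466)
uc = 0.4283

0.4283


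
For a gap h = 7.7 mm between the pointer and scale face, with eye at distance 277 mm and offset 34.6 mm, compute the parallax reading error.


error = h * offset / d
= 7.7 * 34.6 / 277
= 0.9618

0.9618


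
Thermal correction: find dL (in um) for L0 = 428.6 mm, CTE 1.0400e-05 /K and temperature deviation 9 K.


dL = L * alpha * dT
= 428.6 * 1.0400e-05 * 9
= 0.0401170 mm
dL_um = 0.0401170 * 1000 = 40.1170 um

40.1170


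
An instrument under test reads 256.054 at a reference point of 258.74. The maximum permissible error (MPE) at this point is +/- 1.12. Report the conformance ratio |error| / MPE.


e = indication - reference = 256.054 - 258.74 = -2.6860
|e| = 2.6860
ratio = |e| / MPE = 2.6860 / 1.12
ratio = 2.3982

2.3982


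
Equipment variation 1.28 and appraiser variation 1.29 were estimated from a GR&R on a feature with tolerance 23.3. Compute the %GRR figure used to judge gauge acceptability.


GRR = sqrt(EV^2 + AV^2) = sqrt(1.28^2 + 1.29^2) = 1.8172782
%GRR = GRR / tol * 100 = 1.8172782 / 23.3 * 100
%GRR = 7.7995

7.7995


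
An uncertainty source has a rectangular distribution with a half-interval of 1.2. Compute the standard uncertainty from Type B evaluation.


u_B = half_width / sqrt(3)
u_B = 1.2 / 1.7320508
u_B = 0.6928

0.6928


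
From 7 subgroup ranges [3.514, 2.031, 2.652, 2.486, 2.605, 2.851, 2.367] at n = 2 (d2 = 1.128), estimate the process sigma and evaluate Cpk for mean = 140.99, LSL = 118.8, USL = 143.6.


R_bar = (3.514 + 2.031 + 2.652 + 2.486 + 2.605 + 2.851 + 2.367) / 7 = 2.6437143
sigma = R_bar / d2 = 2.6437143 / 1.128 = 2.3437184
Cp = (USL - LSL)/(6*sigma) = (143.6 - 118.8)/(6*2.3437184) = 1.7636
Cpu = (143.6 - 140.99)/(3*2.3437184) = 0.3712
Cpl = (140.99 - 118.8)/(3*2.3437184) = 3.1560
Cpk = min(Cpu, Cpl) = 0.3712

0.3712


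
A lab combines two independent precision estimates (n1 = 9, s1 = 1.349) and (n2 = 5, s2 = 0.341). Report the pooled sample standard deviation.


s_p = sqrt(((n1-1)*s1^2 + (n2-1)*s2^2) / (n1+n2-2))
numerator = (9-1)*1.349^2 + (5-1)*0.341^2 = 14.558408 + 0.465124 = 15.023532
denominator = 9 + 5 - 2 = 12
s_p^2 = 15.023532 / 12 = 1.251961
s_p = sqrt(1.251961) = 1.1189

1.1189


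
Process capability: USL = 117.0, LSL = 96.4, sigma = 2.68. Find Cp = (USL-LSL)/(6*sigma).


Cp = (USL - LSL) / (6 * sigma)
= (117.0 - 96.4) / (6 * 2.68)
= 20.6000 / 16.0800
= 1.2811

1.2811


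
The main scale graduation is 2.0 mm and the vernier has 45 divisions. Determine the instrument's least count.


LC = MSD / n_div
= 2.0 / 45
= 0.0444

0.0444


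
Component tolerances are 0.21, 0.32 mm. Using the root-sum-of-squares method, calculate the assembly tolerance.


RSS = sqrt(0.21^2 + 0.32^2)
= sqrt(0.1465)
= 0.3828

0.3828


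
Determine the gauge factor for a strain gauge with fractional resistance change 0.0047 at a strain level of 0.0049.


GF = (dR/R) / epsilon
= 0.0047 / 0.0049
= 0.9592

0.9592


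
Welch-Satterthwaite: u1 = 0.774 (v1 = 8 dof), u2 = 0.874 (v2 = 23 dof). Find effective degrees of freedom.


uc = sqrt(u1^2 + u2^2) = sqrt(0.774^2 + 0.874^2) = 1.1674554
v_eff = uc^4 / (u1^4/v1 + u2^4/v2)
= 1.1674554^4 / (0.774^4/8 + 0.874^4/23)
= 1.8576385 / 0.070231356
v_eff = 26.4503

26.4503


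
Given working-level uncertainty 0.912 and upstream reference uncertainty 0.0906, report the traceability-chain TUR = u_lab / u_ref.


TUR = u_lab / u_ref
= 0.912 / 0.0906
= 10.0662

10.0662


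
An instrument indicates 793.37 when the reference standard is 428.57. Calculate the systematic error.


Systematic error = measured - true
= 793.37 - 428.57
= 364.8000

364.8000


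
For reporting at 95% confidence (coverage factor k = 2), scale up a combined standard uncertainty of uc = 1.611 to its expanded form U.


U = k * uc
U = 2 * 1.611
U = 3.2220

3.2220


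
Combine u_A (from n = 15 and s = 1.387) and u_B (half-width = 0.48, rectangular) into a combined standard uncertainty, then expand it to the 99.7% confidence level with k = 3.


u_A = s / sqrt(n) = 1.387 / sqrt(15) = 0.35812186
u_B = half_width / sqrt(3) = 0.48 / sqrt(3) = 0.27712813
uc = sqrt(u_A^2 + u_B^2) = sqrt(0.35812186^2 + 0.27712813^2) = 0.45282587
U = k * uc = 3 * 0.45282587
U = 1.3585

1.3585


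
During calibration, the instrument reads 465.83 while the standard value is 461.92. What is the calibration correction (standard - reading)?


Correction = standard - reading
= 461.92 - 465.83
= -3.9100

-3.9100


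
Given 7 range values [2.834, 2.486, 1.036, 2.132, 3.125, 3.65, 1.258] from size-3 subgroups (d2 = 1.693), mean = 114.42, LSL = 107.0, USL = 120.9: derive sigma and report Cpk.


R_bar = (2.834 + 2.486 + 1.036 + 2.132 + 3.125 + 3.65 + 1.258) / 7 = 2.3601429
sigma = R_bar / d2 = 2.3601429 / 1.693 = 1.3940596
Cp = (USL - LSL)/(6*sigma) = (120.9 - 107.0)/(6*1.3940596) = 1.6618
Cpu = (120.9 - 114.42)/(3*1.3940596) = 1.5494
Cpl = (114.42 - 107.0)/(3*1.3940596) = 1.7742
Cpk = min(Cpu, Cpl) = 1.5494

1.5494


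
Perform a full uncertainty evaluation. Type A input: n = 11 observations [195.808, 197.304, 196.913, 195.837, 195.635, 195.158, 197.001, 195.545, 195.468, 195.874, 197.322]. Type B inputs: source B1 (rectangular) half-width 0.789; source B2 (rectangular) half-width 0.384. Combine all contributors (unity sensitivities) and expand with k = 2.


mean = (195.808 + 197.304 + 196.913 + 195.837 + 195.635 + 195.158 + 197.001 + 195.545 + 195.468 + 195.874 + 197.322) / 11 = 196.1695455
s = sqrt(sum((x - mean)^2)/(n-1)) = 0.79868734
u_A = s / sqrt(n) = 0.79868734 / sqrt(11) = 0.24081329
u_B1 = 0.789 / sqrt(3) = 0.45552936
u_B2 = 0.384 / sqrt(3) = 0.2217025
uc = sqrt(0.24081329^2 + 0.45552936^2 + 0.2217025^2) = 0.56093675
U = k * uc = 2 * 0.56093675
U = 1.1219

1.1219


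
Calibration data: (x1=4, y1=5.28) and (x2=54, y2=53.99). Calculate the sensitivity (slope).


slope = (y2 - y1) / (x2 - x1)
= (53.99 - 5.28) / (54 - 4)
= 48.7100 / 50
= 0.9742

0.9742


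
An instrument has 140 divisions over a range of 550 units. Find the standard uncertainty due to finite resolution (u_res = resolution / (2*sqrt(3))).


resolution = range / divisions
resolution = 550 / 140 = 3.9285714
u_res = resolution / (2*sqrt(3))
u_res = 3.9285714 / 3.4641016
u_res = 1.1341

1.1341


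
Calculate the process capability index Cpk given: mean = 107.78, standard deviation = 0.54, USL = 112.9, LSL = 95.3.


Cpu = (USL - mean) / (3*sigma) = (112.9 - 107.78) / (3*0.54) = 3.1605
Cpl = (mean - LSL) / (3*sigma) = (107.78 - 95.3) / (3*0.54) = 7.7037
Cpk = min(Cpu, Cpl) = 3.1605

3.1605


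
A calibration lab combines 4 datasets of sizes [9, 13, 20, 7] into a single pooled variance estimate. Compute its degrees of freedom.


nu = sum_i (n_i - 1)
nu = ((9 - 1) + (13 - 1) + (20 - 1) + (7 - 1))
nu = 8 + 12 + 19 + 6
nu = 45

45


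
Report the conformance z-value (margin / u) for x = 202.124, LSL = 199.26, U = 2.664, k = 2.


u = U / k = 2.664 / 2 = 1.332
margin = |LSL - x| = |199.26 - 202.124| = 2.864
z = margin / u = 2.864 / 1.332
z = 2.1502

2.1502


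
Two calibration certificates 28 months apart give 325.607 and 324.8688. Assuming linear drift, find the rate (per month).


rate = (v2 - v1) / months
= (324.8688 - 325.607) / 28
= -0.7382 / 28
= -0.0264

-0.0264


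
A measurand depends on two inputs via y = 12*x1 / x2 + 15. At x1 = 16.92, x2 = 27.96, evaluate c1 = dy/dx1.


y = 12*x1 / x2 + 15
dy/dx1 = 12/x2
Evaluate at x2 = 27.96: c1 = 12 / 27.96
c1 = 0.4292

0.4292


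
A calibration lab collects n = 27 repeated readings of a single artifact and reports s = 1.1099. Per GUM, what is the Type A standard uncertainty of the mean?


u_A = s / sqrt(n)
u_A = 1.1099 / sqrt(27)
u_A = 1.1099 / 5.1961524
u_A = 0.2136

0.2136


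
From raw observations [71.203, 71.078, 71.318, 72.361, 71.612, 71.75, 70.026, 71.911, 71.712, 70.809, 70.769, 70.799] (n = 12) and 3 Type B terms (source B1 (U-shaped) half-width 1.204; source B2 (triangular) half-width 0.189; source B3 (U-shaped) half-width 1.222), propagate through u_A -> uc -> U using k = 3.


mean = (71.203 + 71.078 + 71.318 + 72.361 + 71.612 + 71.75 + 70.026 + 71.911 + 71.712 + 70.809 + 70.769 + 70.799) / 12 = 71.279
s = sqrt(sum((x - mean)^2)/(n-1)) = 0.63385358
u_A = s / sqrt(n) = 0.63385358 / sqrt(12) = 0.18297777
u_B1 = 1.204 / sqrt(2) = 0.85135656
u_B2 = 0.189 / sqrt(6) = 0.077158927
u_B3 = 1.222 / sqrt(2) = 0.86408449
uc = sqrt(0.18297777^2 + 0.85135656^2 + 0.077158927^2 + 0.86408449^2) = 1.2291804
U = k * uc = 3 * 1.2291804
U = 3.6875

3.6875


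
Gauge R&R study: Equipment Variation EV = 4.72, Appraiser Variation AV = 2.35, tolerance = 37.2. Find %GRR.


GRR = sqrt(EV^2 + AV^2) = sqrt(4.72^2 + 2.35^2) = 5.2726559
%GRR = GRR / tol * 100 = 5.2726559 / 37.2 * 100
%GRR = 14.1738

14.1738


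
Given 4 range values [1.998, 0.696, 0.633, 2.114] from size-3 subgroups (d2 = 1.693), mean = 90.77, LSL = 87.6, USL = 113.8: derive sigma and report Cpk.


R_bar = (1.998 + 0.696 + 0.633 + 2.114) / 4 = 1.36025
sigma = R_bar / d2 = 1.36025 / 1.693 = 0.8034554
Cp = (USL - LSL)/(6*sigma) = (113.8 - 87.6)/(6*0.8034554) = 5.4349
Cpu = (113.8 - 90.77)/(3*0.8034554) = 9.5546
Cpl = (90.77 - 87.6)/(3*0.8034554) = 1.3152
Cpk = min(Cpu, Cpl) = 1.3152

1.3152


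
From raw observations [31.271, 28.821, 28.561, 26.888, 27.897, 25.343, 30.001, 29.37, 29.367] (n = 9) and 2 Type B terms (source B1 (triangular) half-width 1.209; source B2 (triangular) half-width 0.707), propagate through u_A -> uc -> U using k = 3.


mean = (31.271 + 28.821 + 28.561 + 26.888 + 27.897 + 25.343 + 30.001 + 29.37 + 29.367) / 9 = 28.61322222
s = sqrt(sum((x - mean)^2)/(n-1)) = 1.7450008
u_A = s / sqrt(n) = 1.7450008 / sqrt(9) = 0.58166693
u_B1 = 1.209 / sqrt(6) = 0.49357218
u_B2 = 0.707 / sqrt(6) = 0.28863154
uc = sqrt(0.58166693^2 + 0.49357218^2 + 0.28863154^2) = 0.81563355
U = k * uc = 3 * 0.81563355
U = 2.4469

2.4469


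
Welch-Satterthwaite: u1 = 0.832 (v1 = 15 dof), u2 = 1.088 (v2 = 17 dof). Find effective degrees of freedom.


uc = sqrt(u1^2 + u2^2) = sqrt(0.832^2 + 1.088^2) = 1.3696598
v_eff = uc^4 / (u1^4/v1 + u2^4/v2)
= 1.3696598^4 / (0.832^4/15 + 1.088^4/17)
= 3.5192558 / 0.1143714
v_eff = 30.7704

30.7704


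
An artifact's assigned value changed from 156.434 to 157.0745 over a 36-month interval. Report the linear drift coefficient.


rate = (v2 - v1) / months
= (157.0745 - 156.434) / 36
= 0.6405 / 36
= 0.0178

0.0178


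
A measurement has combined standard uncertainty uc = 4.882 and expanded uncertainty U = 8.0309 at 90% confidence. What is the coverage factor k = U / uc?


k = U / uc
k = 8.0309 / 4.882
k = 1.645

1.645


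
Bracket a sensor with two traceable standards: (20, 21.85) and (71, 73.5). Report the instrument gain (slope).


slope = (y2 - y1) / (x2 - x1)
= (73.5 - 21.85) / (71 - 20)
= 51.6500 / 51
= 1.0127

1.0127


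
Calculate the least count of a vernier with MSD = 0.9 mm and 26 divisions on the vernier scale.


LC = MSD / n_div
= 0.9 / 26
= 0.0346

0.0346


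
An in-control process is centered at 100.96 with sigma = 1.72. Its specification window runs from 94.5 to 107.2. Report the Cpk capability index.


Cpu = (USL - mean) / (3*sigma) = (107.2 - 100.96) / (3*1.72) = 1.2093
Cpl = (mean - LSL) / (3*sigma) = (100.96 - 94.5) / (3*1.72) = 1.2519
Cpk = min(Cpu, Cpl) = 1.2093

1.2093


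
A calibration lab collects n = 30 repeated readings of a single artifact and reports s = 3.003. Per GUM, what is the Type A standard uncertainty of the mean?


u_A = s / sqrt(n)
u_A = 3.003 / sqrt(30)
u_A = 3.003 / 5.4772256
u_A = 0.5483

0.5483


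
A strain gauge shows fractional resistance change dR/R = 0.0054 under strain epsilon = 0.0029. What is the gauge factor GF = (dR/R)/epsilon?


GF = (dR/R) / epsilon
= 0.0054 / 0.0029
= 1.8621

1.8621


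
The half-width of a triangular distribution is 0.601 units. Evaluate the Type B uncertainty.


u_B = half_width / sqrt(6)
u_B = 0.601 / 2.4494897
u_B = 0.2454

0.2454


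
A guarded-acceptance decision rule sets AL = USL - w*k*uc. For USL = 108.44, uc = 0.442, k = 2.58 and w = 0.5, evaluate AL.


U = k * uc = 2.58 * 0.442 = 1.14036
guard band g = w * U = 0.5 * 1.14036 = 0.57018
AL = USL - g = 108.44 - 0.57018
AL = 107.8698

107.8698


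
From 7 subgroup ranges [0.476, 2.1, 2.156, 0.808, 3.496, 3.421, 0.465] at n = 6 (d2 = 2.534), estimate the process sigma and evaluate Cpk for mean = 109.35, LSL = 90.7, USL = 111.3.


R_bar = (0.476 + 2.1 + 2.156 + 0.808 + 3.496 + 3.421 + 0.465) / 7 = 1.846
sigma = R_bar / d2 = 1.846 / 2.534 = 0.7284925
Cp = (USL - LSL)/(6*sigma) = (111.3 - 90.7)/(6*0.7284925) = 4.7129
Cpu = (111.3 - 109.35)/(3*0.7284925) = 0.8923
Cpl = (109.35 - 90.7)/(3*0.7284925) = 8.5336
Cpk = min(Cpu, Cpl) = 0.8923

0.8923


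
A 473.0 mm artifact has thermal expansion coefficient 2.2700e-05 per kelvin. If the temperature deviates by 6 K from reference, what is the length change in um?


dL = L * alpha * dT
= 473.0 * 2.2700e-05 * 6
= 0.0644226 mm
dL_um = 0.0644226 * 1000 = 64.4226 um

64.4226


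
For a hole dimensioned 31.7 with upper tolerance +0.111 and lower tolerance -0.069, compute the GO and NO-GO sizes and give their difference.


GO = nominal - lower_tol (smallest hole = maximum material condition)
GO = 31.7 - 0.069 = 31.631
NO-GO = nominal + upper_tol (largest hole = least material condition)
NO-GO = 31.7 + 0.111 = 31.811
spread = NO-GO - GO = 31.811 - 31.631 = 0.1800

0.1800


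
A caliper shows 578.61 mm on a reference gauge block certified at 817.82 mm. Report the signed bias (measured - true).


Systematic error = measured - true
= 578.61 - 817.82
= -239.2100

-239.2100


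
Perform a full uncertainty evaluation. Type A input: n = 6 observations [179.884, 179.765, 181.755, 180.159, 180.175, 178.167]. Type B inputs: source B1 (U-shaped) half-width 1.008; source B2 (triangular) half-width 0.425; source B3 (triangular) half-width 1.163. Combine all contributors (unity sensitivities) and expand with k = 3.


mean = (179.884 + 179.765 + 181.755 + 180.159 + 180.175 + 178.167) / 6 = 179.9841667
s = sqrt(sum((x - mean)^2)/(n-1)) = 1.1456873
u_A = s / sqrt(n) = 1.1456873 / sqrt(6) = 0.46772488
u_B1 = 1.008 / sqrt(2) = 0.71276364
u_B2 = 0.425 / sqrt(6) = 0.17350552
u_B3 = 1.163 / sqrt(6) = 0.47479276
uc = sqrt(0.46772488^2 + 0.71276364^2 + 0.17350552^2 + 0.47479276^2) = 0.99112608
U = k * uc = 3 * 0.99112608
U = 2.9734

2.9734


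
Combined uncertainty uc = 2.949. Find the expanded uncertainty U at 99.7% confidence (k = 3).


U = k * uc
U = 3 * 2.949
U = 8.8470

8.8470


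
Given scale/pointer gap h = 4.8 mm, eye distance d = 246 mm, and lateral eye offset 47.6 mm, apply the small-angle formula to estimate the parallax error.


error = h * offset / d
= 4.8 * 47.6 / 246
= 0.9288

0.9288


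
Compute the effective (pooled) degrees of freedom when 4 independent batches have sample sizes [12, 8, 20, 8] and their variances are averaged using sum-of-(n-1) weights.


nu = sum_i (n_i - 1)
nu = ((12 - 1) + (8 - 1) + (20 - 1) + (8 - 1))
nu = 11 + 7 + 19 + 7
nu = 44

44


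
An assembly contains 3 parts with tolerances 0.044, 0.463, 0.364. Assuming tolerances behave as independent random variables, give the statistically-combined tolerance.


RSS = sqrt(0.044^2 + 0.463^2 + 0.364^2)
= sqrt(0.348801)
= 0.5906

0.5906


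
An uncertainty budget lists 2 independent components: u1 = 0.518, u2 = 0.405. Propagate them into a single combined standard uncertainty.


uc = sqrt(0.518^2 + 0.405^2)
uc = sqrt(0.432349)
uc = 0.6575

0.6575


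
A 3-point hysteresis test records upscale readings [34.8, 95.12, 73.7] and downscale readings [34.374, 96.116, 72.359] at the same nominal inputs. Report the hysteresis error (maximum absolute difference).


|34.8 - 34.374| = 0.4260
|95.12 - 96.116| = 0.9960
|73.7 - 72.359| = 1.3410
hysteresis = max(diffs) = 1.3410

1.3410


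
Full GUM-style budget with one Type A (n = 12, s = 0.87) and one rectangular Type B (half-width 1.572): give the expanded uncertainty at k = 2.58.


u_A = s / sqrt(n) = 0.87 / sqrt(12) = 0.25114737
u_B = half_width / sqrt(3) = 1.572 / sqrt(3) = 0.90759462
uc = sqrt(u_A^2 + u_B^2) = sqrt(0.25114737^2 + 0.90759462^2) = 0.94170218
U = k * uc = 2.58 * 0.94170218
U = 2.4296

2.4296


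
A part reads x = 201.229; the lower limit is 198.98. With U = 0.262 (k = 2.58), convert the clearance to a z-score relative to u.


u = U / k = 0.262 / 2.58 = 0.10155039
margin = |LSL - x| = |198.98 - 201.229| = 2.249
z = margin / u = 2.249 / 0.10155039
z = 22.1466

22.1466


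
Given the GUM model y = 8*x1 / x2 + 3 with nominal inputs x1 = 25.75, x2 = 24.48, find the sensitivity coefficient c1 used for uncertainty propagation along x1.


y = 8*x1 / x2 + 3
dy/dx1 = 8/x2
Evaluate at x2 = 24.48: c1 = 8 / 24.48
c1 = 0.3268

0.3268


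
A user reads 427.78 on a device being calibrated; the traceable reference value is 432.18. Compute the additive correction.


Correction = standard - reading
= 432.18 - 427.78
= 4.4000

4.4000


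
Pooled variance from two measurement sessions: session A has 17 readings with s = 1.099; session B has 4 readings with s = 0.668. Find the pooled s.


s_p = sqrt(((n1-1)*s1^2 + (n2-1)*s2^2) / (n1+n2-2))
numerator = (17-1)*1.099^2 + (4-1)*0.668^2 = 19.324816 + 1.338672 = 20.663488
denominator = 17 + 4 - 2 = 19
s_p^2 = 20.663488 / 19 = 1.087552
s_p = sqrt(1.087552) = 1.0429

1.0429


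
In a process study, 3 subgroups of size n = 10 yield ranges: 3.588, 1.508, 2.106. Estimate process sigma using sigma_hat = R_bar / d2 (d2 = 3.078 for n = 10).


R_bar = (3.588 + 1.508 + 2.106) / 3
R_bar = 7.202 / 3 = 2.4006667
sigma_hat = R_bar / d2 = 2.4006667 / 3.078 = 0.7799

0.7799


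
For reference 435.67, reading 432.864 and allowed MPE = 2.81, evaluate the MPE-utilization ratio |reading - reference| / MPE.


e = indication - reference = 432.864 - 435.67 = -2.8060
|e| = 2.8060
ratio = |e| / MPE = 2.8060 / 2.81
ratio = 0.9986

0.9986


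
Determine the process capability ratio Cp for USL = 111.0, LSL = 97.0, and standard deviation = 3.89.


Cp = (USL - LSL) / (6 * sigma)
= (111.0 - 97.0) / (6 * 3.89)
= 14.0000 / 23.3400
= 0.5998

0.5998


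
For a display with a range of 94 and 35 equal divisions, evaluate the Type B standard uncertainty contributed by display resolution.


resolution = range / divisions
resolution = 94 / 35 = 2.6857143
u_res = resolution / (2*sqrt(3))
u_res = 2.6857143 / 3.4641016
u_res = 0.7753

0.7753


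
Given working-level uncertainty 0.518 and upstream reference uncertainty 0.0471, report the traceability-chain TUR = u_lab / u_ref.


TUR = u_lab / u_ref
= 0.518 / 0.0471
= 10.9979

10.9979


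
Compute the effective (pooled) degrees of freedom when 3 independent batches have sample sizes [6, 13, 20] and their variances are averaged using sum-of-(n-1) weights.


nu = sum_i (n_i - 1)
nu = ((6 - 1) + (13 - 1) + (20 - 1))
nu = 5 + 12 + 19
nu = 36

36


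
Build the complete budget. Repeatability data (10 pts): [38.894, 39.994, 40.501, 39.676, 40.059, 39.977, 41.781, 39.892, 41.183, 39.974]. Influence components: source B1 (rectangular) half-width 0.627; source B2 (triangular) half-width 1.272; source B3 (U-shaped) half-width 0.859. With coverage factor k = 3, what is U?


mean = (38.894 + 39.994 + 40.501 + 39.676 + 40.059 + 39.977 + 41.781 + 39.892 + 41.183 + 39.974) / 10 = 40.1931
s = sqrt(sum((x - mean)^2)/(n-1)) = 0.80236961
u_A = s / sqrt(n) = 0.80236961 / sqrt(10) = 0.25373155
u_B1 = 0.627 / sqrt(3) = 0.36199862
u_B2 = 1.272 / sqrt(6) = 0.51929183
u_B3 = 0.859 / sqrt(2) = 0.60740473
uc = sqrt(0.25373155^2 + 0.36199862^2 + 0.51929183^2 + 0.60740473^2) = 0.9132509
U = k * uc = 3 * 0.9132509
U = 2.7398

2.7398


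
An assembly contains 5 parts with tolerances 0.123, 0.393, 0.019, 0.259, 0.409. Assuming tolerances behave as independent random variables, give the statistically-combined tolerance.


RSS = sqrt(0.123^2 + 0.393^2 + 0.019^2 + 0.259^2 + 0.409^2)
= sqrt(0.404301)
= 0.6358

0.6358


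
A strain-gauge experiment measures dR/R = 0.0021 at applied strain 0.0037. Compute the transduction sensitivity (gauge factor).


GF = (dR/R) / epsilon
= 0.0021 / 0.0037
= 0.5676

0.5676


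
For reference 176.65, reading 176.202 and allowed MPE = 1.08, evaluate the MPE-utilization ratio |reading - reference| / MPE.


e = indication - reference = 176.202 - 176.65 = -0.4480
|e| = 0.4480
ratio = |e| / MPE = 0.4480 / 1.08
ratio = 0.4148

0.4148


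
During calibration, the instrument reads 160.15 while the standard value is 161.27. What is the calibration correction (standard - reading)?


Correction = standard - reading
= 161.27 - 160.15
= 1.1200

1.1200


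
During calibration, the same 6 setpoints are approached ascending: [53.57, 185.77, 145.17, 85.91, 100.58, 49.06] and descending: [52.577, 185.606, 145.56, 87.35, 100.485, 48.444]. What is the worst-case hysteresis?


|53.57 - 52.577| = 0.9930
|185.77 - 185.606| = 0.1640
|145.17 - 145.56| = 0.3900
|85.91 - 87.35| = 1.4400
|100.58 - 100.485| = 0.0950
|49.06 - 48.444| = 0.6160
hysteresis = max(diffs) = 1.4400

1.4400


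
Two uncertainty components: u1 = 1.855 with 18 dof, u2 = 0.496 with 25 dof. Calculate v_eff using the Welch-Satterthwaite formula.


uc = sqrt(u1^2 + u2^2) = sqrt(1.855^2 + 0.496^2) = 1.9201669
v_eff = uc^4 / (u1^4/v1 + u2^4/v2)
= 1.9201669^4 / (1.855^4/18 + 0.496^4/25)
= 13.594271 / 0.66023501
v_eff = 20.5900

20.5900


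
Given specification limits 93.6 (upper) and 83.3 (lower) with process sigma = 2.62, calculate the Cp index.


Cp = (USL - LSL) / (6 * sigma)
= (93.6 - 83.3) / (6 * 2.62)
= 10.3000 / 15.7200
= 0.6552

0.6552


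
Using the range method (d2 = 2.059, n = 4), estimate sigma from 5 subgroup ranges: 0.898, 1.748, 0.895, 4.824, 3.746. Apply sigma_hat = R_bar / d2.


R_bar = (0.898 + 1.748 + 0.895 + 4.824 + 3.746) / 5
R_bar = 12.111 / 5 = 2.4222
sigma_hat = R_bar / d2 = 2.4222 / 2.059 = 1.1764

1.1764


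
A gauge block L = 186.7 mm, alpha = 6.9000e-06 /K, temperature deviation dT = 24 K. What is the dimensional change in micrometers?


dL = L * alpha * dT
= 186.7 * 6.9000e-06 * 24
= 0.0309175 mm
dL_um = 0.0309175 * 1000 = 30.9175 um

30.9175


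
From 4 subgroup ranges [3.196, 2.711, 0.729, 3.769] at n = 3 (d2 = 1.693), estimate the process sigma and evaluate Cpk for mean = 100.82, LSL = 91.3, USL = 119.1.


R_bar = (3.196 + 2.711 + 0.729 + 3.769) / 4 = 2.60125
sigma = R_bar / d2 = 2.60125 / 1.693 = 1.5364737
Cp = (USL - LSL)/(6*sigma) = (119.1 - 91.3)/(6*1.5364737) = 3.0156
Cpu = (119.1 - 100.82)/(3*1.5364737) = 3.9658
Cpl = (100.82 - 91.3)/(3*1.5364737) = 2.0653
Cpk = min(Cpu, Cpl) = 2.0653

2.0653


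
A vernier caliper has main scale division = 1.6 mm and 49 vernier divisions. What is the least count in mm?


LC = MSD / n_div
= 1.6 / 49
= 0.0327

0.0327


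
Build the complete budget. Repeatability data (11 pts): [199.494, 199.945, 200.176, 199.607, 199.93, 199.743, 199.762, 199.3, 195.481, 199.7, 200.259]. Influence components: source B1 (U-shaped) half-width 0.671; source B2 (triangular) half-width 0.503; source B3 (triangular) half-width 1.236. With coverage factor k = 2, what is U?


mean = (199.494 + 199.945 + 200.176 + 199.607 + 199.93 + 199.743 + 199.762 + 199.3 + 195.481 + 199.7 + 200.259) / 11 = 199.3997273
s = sqrt(sum((x - mean)^2)/(n-1)) = 1.3295458
u_A = s / sqrt(n) = 1.3295458 / sqrt(11) = 0.40087314
u_B1 = 0.671 / sqrt(2) = 0.47446865
u_B2 = 0.503 / sqrt(6) = 0.20534889
u_B3 = 1.236 / sqrt(6) = 0.50459489
uc = sqrt(0.40087314^2 + 0.47446865^2 + 0.20534889^2 + 0.50459489^2) = 0.82619849
U = k * uc = 2 * 0.82619849
U = 1.6524

1.6524


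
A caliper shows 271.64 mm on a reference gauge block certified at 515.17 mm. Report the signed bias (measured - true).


Systematic error = measured - true
= 271.64 - 515.17
= -243.5300

-243.5300


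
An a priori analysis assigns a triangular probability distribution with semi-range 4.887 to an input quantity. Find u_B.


u_B = half_width / sqrt(6)
u_B = 4.887 / 2.4494897
u_B = 1.9951

1.9951


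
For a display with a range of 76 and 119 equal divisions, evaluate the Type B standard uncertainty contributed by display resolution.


resolution = range / divisions
resolution = 76 / 119 = 0.63865546
u_res = resolution / (2*sqrt(3))
u_res = 0.63865546 / 3.4641016
u_res = 0.1844

0.1844


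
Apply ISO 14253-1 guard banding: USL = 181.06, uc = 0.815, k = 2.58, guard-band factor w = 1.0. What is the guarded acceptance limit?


U = k * uc = 2.58 * 0.815 = 2.1027
guard band g = w * U = 1.0 * 2.1027 = 2.1027
AL = USL - g = 181.06 - 2.1027
AL = 178.9573

178.9573


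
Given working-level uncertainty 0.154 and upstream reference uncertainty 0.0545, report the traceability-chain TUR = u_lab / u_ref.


TUR = u_lab / u_ref
= 0.154 / 0.0545
= 2.8257

2.8257


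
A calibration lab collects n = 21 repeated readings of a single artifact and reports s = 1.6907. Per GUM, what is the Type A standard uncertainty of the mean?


u_A = s / sqrt(n)
u_A = 1.6907 / sqrt(21)
u_A = 1.6907 / 4.5825757
u_A = 0.3689

0.3689


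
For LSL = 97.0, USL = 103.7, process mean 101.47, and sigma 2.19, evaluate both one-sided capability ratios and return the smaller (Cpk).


Cpu = (USL - mean) / (3*sigma) = (103.7 - 101.47) / (3*2.19) = 0.3394
Cpl = (mean - LSL) / (3*sigma) = (101.47 - 97.0) / (3*2.19) = 0.6804
Cpk = min(Cpu, Cpl) = 0.3394

0.3394


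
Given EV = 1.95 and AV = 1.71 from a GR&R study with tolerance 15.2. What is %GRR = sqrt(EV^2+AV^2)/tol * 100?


GRR = sqrt(EV^2 + AV^2) = sqrt(1.95^2 + 1.71^2) = 2.593569
%GRR = GRR / tol * 100 = 2.593569 / 15.2 * 100
%GRR = 17.0630

17.0630


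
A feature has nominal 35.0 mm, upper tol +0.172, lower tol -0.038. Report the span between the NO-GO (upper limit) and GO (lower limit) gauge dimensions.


GO = nominal - lower_tol (smallest hole = maximum material condition)
GO = 35.0 - 0.038 = 34.962
NO-GO = nominal + upper_tol (largest hole = least material condition)
NO-GO = 35.0 + 0.172 = 35.172
spread = NO-GO - GO = 35.172 - 34.962 = 0.2100

0.2100


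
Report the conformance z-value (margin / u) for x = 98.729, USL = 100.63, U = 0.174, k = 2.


u = U / k = 0.174 / 2 = 0.087
margin = |USL - x| = |100.63 - 98.729| = 1.901
z = margin / u = 1.901 / 0.087
z = 21.8506

21.8506


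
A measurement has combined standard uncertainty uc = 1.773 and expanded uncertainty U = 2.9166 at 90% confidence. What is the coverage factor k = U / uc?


k = U / uc
k = 2.9166 / 1.773
k = 1.645

1.645


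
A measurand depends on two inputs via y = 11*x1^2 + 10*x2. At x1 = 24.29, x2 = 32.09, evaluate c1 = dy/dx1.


y = 11*x1^2 + 10*x2
dy/dx1 = 2*11*x1
Evaluate at x1 = 24.29: c1 = 22 * 24.29
c1 = 534.3800

534.3800


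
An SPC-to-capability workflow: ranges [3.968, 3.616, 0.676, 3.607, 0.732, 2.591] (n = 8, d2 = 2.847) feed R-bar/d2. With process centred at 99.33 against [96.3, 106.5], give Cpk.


R_bar = (3.968 + 3.616 + 0.676 + 3.607 + 0.732 + 2.591) / 6 = 2.5316667
sigma = R_bar / d2 = 2.5316667 / 2.847 = 0.88924015
Cp = (USL - LSL)/(6*sigma) = (106.5 - 96.3)/(6*0.88924015) = 1.9117
Cpu = (106.5 - 99.33)/(3*0.88924015) = 2.6877
Cpl = (99.33 - 96.3)/(3*0.88924015) = 1.1358
Cpk = min(Cpu, Cpl) = 1.1358

1.1358


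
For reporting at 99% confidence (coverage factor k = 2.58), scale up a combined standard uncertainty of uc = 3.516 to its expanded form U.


U = k * uc
U = 2.58 * 3.516
U = 9.0713

9.0713


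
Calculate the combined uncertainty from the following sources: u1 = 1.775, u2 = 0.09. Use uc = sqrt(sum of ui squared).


uc = sqrt(1.775^2 + 0.09^2)
uc = sqrt(3.158725)
uc = 1.7773

1.7773


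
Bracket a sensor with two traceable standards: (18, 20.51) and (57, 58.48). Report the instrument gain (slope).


slope = (y2 - y1) / (x2 - x1)
= (58.48 - 20.51) / (57 - 18)
= 37.9700 / 39
= 0.9736

0.9736


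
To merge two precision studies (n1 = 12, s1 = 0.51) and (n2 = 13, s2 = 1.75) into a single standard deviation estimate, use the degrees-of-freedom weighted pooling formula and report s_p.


s_p = sqrt(((n1-1)*s1^2 + (n2-1)*s2^2) / (n1+n2-2))
numerator = (12-1)*0.51^2 + (13-1)*1.75^2 = 2.8611 + 36.75 = 39.6111
denominator = 12 + 13 - 2 = 23
s_p^2 = 39.6111 / 23 = 1.7222217
s_p = sqrt(1.7222217) = 1.3123

1.3123


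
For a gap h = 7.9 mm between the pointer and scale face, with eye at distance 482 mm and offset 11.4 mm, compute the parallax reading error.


error = h * offset / d
= 7.9 * 11.4 / 482
= 0.1868

0.1868


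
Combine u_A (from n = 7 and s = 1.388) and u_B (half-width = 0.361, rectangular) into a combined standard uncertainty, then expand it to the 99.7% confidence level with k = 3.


u_A = s / sqrt(n) = 1.388 / sqrt(7) = 0.52461469
u_B = half_width / sqrt(3) = 0.361 / sqrt(3) = 0.20842345
uc = sqrt(u_A^2 + u_B^2) = sqrt(0.52461469^2 + 0.20842345^2) = 0.56450058
U = k * uc = 3 * 0.56450058
U = 1.6935

1.6935


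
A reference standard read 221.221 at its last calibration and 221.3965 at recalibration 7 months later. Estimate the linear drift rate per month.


rate = (v2 - v1) / months
= (221.3965 - 221.221) / 7
= 0.1755 / 7
= 0.0251

0.0251


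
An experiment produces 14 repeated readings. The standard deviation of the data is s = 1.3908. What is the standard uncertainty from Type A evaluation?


u_A = s / sqrt(n)
u_A = 1.3908 / sqrt(14)
u_A = 1.3908 / 3.7416574
u_A = 0.3717

0.3717


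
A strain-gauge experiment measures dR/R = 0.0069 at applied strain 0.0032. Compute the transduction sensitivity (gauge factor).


GF = (dR/R) / epsilon
= 0.0069 / 0.0032
= 2.1562

2.1562


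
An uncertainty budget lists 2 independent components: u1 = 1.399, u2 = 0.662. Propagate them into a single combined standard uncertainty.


uc = sqrt(1.399^2 + 0.662^2)
uc = sqrt(2.395445)
uc = 1.5477

1.5477


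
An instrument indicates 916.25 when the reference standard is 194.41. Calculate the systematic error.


Systematic error = measured - true
= 916.25 - 194.41
= 721.8400

721.8400


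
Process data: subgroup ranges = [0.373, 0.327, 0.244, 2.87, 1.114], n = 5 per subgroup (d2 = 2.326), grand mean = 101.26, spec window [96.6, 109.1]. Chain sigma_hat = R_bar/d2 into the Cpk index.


R_bar = (0.373 + 0.327 + 0.244 + 2.87 + 1.114) / 5 = 0.9856
sigma = R_bar / d2 = 0.9856 / 2.326 = 0.42373173
Cp = (USL - LSL)/(6*sigma) = (109.1 - 96.6)/(6*0.42373173) = 4.9166
Cpu = (109.1 - 101.26)/(3*0.42373173) = 6.1674
Cpl = (101.26 - 96.6)/(3*0.42373173) = 3.6658
Cpk = min(Cpu, Cpl) = 3.6658

3.6658


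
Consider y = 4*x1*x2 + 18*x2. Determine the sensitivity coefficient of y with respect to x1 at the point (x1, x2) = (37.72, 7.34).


y = 4*x1*x2 + 18*x2
dy/dx1 = 4*x2
Evaluate at x2 = 7.34: c1 = 4 * 7.34
c1 = 29.3600

29.3600


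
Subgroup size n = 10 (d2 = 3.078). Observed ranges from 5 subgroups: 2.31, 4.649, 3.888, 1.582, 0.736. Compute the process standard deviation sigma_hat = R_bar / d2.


R_bar = (2.31 + 4.649 + 3.888 + 1.582 + 0.736) / 5
R_bar = 13.165 / 5 = 2.633
sigma_hat = R_bar / d2 = 2.633 / 3.078 = 0.8554

0.8554


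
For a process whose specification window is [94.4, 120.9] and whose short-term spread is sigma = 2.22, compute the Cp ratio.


Cp = (USL - LSL) / (6 * sigma)
= (120.9 - 94.4) / (6 * 2.22)
= 26.5000 / 13.3200
= 1.9895

1.9895


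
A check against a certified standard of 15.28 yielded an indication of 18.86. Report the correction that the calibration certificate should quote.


Correction = standard - reading
= 15.28 - 18.86
= -3.5800

-3.5800


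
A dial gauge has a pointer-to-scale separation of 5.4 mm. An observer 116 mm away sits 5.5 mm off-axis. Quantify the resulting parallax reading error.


error = h * offset / d
= 5.4 * 5.5 / 116
= 0.2560

0.2560


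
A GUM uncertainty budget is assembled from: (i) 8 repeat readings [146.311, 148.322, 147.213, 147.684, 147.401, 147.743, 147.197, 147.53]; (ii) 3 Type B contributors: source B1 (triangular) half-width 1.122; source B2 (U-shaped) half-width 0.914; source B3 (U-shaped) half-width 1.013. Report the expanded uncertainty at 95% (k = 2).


mean = (146.311 + 148.322 + 147.213 + 147.684 + 147.401 + 147.743 + 147.197 + 147.53) / 8 = 147.425125
s = sqrt(sum((x - mean)^2)/(n-1)) = 0.57598845
u_A = s / sqrt(n) = 0.57598845 / sqrt(8) = 0.20364267
u_B1 = 1.122 / sqrt(6) = 0.45805458
u_B2 = 0.914 / sqrt(2) = 0.6462956
u_B3 = 1.013 / sqrt(2) = 0.71629917
uc = sqrt(0.20364267^2 + 0.45805458^2 + 0.6462956^2 + 0.71629917^2) = 1.087229
U = k * uc = 2 * 1.087229
U = 2.1745

2.1745
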